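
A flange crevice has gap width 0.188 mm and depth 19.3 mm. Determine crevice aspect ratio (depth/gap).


Aspect ratio = depth / gap
Ratio = 19.3 / 0.188 = 102.7

102.7


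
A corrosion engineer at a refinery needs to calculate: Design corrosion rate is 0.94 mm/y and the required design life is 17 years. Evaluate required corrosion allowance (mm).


Corrosion allowance = CR × design life
CA = 0.94 * 17 = 15.98 mm

15.98 mm


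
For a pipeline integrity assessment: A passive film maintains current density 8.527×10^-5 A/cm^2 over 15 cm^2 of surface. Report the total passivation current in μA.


I = i_pass * A, then convert A → μA (×10^6)
I = 8.527×10^-5 * 15 * 10^6 = 1279.05 μA

1279.05 μA


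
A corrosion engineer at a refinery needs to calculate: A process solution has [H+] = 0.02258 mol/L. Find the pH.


pH = −log10[H+]
pH = −log10(0.02258) = 1.65

1.65


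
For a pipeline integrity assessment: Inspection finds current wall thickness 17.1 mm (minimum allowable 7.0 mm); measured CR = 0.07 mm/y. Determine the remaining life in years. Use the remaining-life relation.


Apply the remaining-life relation: RL = (t_current − t_min) / CR
RL = (17.1 − 7.0) / 0.07 = 10.1 / 0.07 = 144.3 years

144.3 years


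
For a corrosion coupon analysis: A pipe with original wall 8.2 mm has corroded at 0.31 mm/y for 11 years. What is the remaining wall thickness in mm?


Remaining wall = original − CR × time
t = 8.2 − 0.31*11 = 8.2 − 3.41 = 4.79 mm

4.79 mm


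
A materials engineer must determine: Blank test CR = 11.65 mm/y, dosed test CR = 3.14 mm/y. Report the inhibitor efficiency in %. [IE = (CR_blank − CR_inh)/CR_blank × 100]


Apply the inhibitor-efficiency definition: IE = (CR_blank − CR_inh)/CR_blank × 100
IE = (11.65 − 3.14) / 11.65 × 100
IE = 8.51 / 11.65 × 100 = 73.0 %

73.0 %


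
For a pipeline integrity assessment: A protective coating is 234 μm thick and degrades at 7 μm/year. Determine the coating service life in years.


Service life = thickness / degradation rate
Life = 234 / 7 = 33.4 years

33.4 years


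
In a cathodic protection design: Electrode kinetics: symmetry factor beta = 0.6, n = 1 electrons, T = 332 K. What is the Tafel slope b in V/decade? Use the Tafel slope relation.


Apply the Tafel slope relation: b = 2.303*R*T/(beta*n*F)
Numerator: 2.303 * 8.314 * 332 = 6356.85
Denominator: 0.6 * 1 * 96485 = 57891.0
b = 6356.85 / 57891.0 = 0.1098 V/decade

0.1098 V/decade


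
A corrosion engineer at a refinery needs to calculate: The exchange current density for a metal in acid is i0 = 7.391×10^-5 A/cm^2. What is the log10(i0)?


i0 = 7.391×10^-5 A/cm^2
log10(i0) = -4.131

-4.131


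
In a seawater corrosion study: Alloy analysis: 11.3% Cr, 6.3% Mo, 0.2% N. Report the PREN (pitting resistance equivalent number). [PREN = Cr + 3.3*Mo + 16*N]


Apply the PREN formula: PREN = Cr + 3.3*Mo + 16*N
PREN = 11.3 + 3.3*6.3 + 16*0.2
PREN = 11.3 + 20.79 + 3.2 = 35.29

35.29


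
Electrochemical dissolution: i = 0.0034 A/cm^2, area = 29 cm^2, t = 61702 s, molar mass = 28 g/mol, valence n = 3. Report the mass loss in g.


Apply Faraday's law: m = i*A*t*M / (n*F)
Total charge passed Q = i*A*t = 0.0034*29*61702 = 6083.8172 C
m = Q*M/(n*F) = 6083.8172*28/(3*96485) = 0.5885 g

0.5885 g


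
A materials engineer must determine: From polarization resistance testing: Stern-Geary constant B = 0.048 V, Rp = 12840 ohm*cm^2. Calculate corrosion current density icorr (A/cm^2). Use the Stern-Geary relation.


Apply the Stern-Geary relation: icorr = B / Rp
icorr = 0.048 / 12840 = 3.738×10^-6 A/cm^2

3.738×10^-6 A/cm^2


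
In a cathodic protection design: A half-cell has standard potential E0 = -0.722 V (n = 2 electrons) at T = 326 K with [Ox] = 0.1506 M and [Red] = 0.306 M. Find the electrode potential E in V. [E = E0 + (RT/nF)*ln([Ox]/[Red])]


Apply the Nernst equation: E = E0 + (RT/nF)*ln([Ox]/[Red])
Step 1: RT/nF = 8.314*326/(2*96485) = 0.01404552 V
Step 2: [Ox]/[Red] = 0.1506/0.306 = 0.492157
Step 3: ln(0.492157) = -0.708958
Step 4: correction = 0.01404552 * -0.708958 = -0.01 V
E = -0.722 + -0.01 = -0.732 V

-0.732 V


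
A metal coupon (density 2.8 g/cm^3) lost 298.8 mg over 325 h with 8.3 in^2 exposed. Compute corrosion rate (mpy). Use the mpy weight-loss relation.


Apply the mpy weight-loss relation: CR = 534 * W / (D * A * T)
Numerator: 534 * 298.8 = 159559.2
Denominator: 2.8 * 8.3 * 325 = 7553.0
CR = 159559.2 / 7553.0 = 21.125 mpy

21.125 mpy


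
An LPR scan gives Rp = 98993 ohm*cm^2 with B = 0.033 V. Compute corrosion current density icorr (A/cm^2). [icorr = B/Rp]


Apply the Stern-Geary relation: icorr = B / Rp
icorr = 0.033 / 98993 = 3.334×10^-7 A/cm^2

3.334×10^-7 A/cm^2


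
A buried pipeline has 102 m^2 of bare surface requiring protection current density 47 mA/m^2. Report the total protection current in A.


I = area * current density, then convert mA → A (÷1000)
I = 102 * 47 / 1000 = 4.79 A

4.79 A


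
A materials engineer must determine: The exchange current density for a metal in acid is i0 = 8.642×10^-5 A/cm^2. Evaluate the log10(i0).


i0 = 8.642×10^-5 A/cm^2
log10(i0) = -4.063

-4.063


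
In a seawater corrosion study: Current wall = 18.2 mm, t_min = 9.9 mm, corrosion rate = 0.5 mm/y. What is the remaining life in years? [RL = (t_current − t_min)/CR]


Apply the remaining-life relation: RL = (t_current − t_min) / CR
RL = (18.2 − 9.9) / 0.5 = 8.3 / 0.5 = 16.6 years

16.6 years


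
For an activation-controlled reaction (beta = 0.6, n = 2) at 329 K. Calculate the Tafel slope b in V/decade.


Apply the Tafel slope relation: b = 2.303*R*T/(beta*n*F)
Numerator: 2.303 * 8.314 * 329 = 6299.41
Denominator: 0.6 * 2 * 96485 = 115782.0
b = 6299.41 / 115782.0 = 0.054 V/decade

0.054 V/decade


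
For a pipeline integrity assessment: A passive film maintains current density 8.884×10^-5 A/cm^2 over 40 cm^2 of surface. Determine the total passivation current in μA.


I = i_pass * A, then convert A → μA (×10^6)
I = 8.884×10^-5 * 40 * 10^6 = 3553.6 μA

3553.6 μA


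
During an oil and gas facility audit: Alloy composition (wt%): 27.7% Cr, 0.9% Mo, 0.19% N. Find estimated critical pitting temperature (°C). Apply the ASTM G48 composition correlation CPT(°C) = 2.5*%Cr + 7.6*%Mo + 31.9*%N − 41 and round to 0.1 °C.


Apply the ASTM G48 empirical CPT estimate: CPT(°C) = 2.5*%Cr + 7.6*%Mo + 31.9*%N − 41
2.5*27.7 = 69.25; 7.6*0.9 = 6.84; 31.9*0.19 = 6.061
CPT = 69.25 + 6.84 + 6.061 − 41 = 41.151 °C
Rounded to 0.1 °C: CPT ≈ 41.2 °C

41.2 °C


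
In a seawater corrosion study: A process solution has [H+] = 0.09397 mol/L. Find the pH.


pH = −log10[H+]
pH = −log10(0.09397) = 1.03

1.03


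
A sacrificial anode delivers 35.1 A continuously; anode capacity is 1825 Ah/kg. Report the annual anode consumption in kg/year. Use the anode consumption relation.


Annual consumption = current * hours per year / capacity
Rate = 35.1 * 8760 / 1825 = 168.5 kg/year

168.5 kg/year


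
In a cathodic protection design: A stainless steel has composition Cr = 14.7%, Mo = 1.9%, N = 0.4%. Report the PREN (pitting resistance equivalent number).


Apply the PREN formula: PREN = Cr + 3.3*Mo + 16*N
PREN = 14.7 + 3.3*1.9 + 16*0.4
PREN = 14.7 + 6.27 + 6.4 = 27.37

27.37


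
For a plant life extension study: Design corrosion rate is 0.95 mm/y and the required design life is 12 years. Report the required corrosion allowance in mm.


Corrosion allowance = CR × design life
CA = 0.95 * 12 = 11.4 mm

11.4 mm


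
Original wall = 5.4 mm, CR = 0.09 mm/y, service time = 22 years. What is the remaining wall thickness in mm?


Remaining wall = original − CR × time
t = 5.4 − 0.09*22 = 5.4 − 1.98 = 3.42 mm

3.42 mm


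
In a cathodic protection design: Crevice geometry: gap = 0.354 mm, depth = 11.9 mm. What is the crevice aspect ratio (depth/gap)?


Aspect ratio = depth / gap
Ratio = 11.9 / 0.354 = 33.6

33.6


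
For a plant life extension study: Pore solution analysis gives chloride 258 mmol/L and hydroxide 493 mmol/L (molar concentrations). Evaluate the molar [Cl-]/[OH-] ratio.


Threshold parameter = [Cl-] / [OH-] (molar basis; both in mmol/L, so units cancel)
Ratio = 258 / 493 = 0.52

0.52


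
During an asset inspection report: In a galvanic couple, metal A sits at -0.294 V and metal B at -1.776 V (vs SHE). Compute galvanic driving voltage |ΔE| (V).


Driving voltage is the absolute potential difference.
|ΔE| = |-0.294 − (-1.776)| = 1.482 V

1.482 V


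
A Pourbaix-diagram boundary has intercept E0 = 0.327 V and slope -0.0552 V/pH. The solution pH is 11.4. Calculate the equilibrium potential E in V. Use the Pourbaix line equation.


Apply the Pourbaix line equation: E = E0 + slope*pH
E = 0.327 + (-0.0552)*11.4 = 0.327 + (-0.62928) = -0.30228 V
Rounded to 4 decimal places: E = -0.3023 V

-0.3023 V


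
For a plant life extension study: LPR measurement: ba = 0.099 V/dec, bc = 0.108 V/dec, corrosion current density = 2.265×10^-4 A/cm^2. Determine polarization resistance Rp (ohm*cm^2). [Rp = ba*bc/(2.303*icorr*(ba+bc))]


Apply the Stern-Geary equation: Rp = ba*bc / (2.303*icorr*(ba+bc))
ba*bc = 0.099*0.108 = 0.010692
ba+bc = 0.207; 2.303*icorr*(ba+bc) = 2.303*2.265×10^-4*0.207 = 1.0797731×10^-4
Rp = 0.010692 / 1.0797731×10^-4 = 99.0 ohm*cm^2

99.0 ohm*cm^2


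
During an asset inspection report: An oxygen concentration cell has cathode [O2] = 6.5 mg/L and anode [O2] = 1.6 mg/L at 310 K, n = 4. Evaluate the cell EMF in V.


Apply the Nernst concentration-cell relation: E = (RT/nF)*ln(C_cathode/C_anode)
RT/nF = 8.314*310/(4*96485) = 0.00667808 V
ln(6.5/1.6) = 1.4018
E = 0.00667808 * 1.4018 = 0.00936 V

0.00936 V


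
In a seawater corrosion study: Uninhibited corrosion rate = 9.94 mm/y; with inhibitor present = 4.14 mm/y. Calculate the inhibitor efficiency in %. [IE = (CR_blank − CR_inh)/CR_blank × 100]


Apply the inhibitor-efficiency definition: IE = (CR_blank − CR_inh)/CR_blank × 100
IE = (9.94 − 4.14) / 9.94 × 100
IE = 5.8 / 9.94 × 100 = 58.4 %

58.4 %


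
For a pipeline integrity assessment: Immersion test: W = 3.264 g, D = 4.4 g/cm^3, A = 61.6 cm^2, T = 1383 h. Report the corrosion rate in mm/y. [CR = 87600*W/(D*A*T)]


Apply the mm/y weight-loss relation: CR = 87600 * W / (D * A * T)
Numerator: 87600 * 3.264 = 285926.4
Denominator: 4.4 * 61.6 * 1383 = 374848.32
CR = 285926.4 / 374848.32 = 0.76278 mm/y

0.76278 mm/y


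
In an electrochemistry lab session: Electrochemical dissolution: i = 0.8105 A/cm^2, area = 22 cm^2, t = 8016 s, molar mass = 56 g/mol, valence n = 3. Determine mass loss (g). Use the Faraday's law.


Apply Faraday's law: m = i*A*t*M / (n*F)
Total charge passed Q = i*A*t = 0.8105*22*8016 = 142933.296 C
m = Q*M/(n*F) = 142933.296*56/(3*96485) = 27.653 g

27.653 g


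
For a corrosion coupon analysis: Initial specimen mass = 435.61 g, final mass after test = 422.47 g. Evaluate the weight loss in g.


Weight loss = initial − final
WL = 435.61 − 422.47 = 13.14 g

13.14 g


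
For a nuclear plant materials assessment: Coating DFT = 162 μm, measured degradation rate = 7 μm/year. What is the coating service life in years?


Service life = thickness / degradation rate
Life = 162 / 7 = 23.1 years

23.1 years


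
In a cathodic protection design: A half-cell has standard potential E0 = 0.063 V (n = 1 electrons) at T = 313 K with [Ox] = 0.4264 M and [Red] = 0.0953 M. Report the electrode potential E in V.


Apply the Nernst equation: E = E0 + (RT/nF)*ln([Ox]/[Red])
Step 1: RT/nF = 8.314*313/(1*96485) = 0.02697085 V
Step 2: [Ox]/[Red] = 0.4264/0.0953 = 4.474292
Step 3: ln(4.474292) = 1.498348
Step 4: correction = 0.02697085 * 1.498348 = 0.04 V
E = 0.063 + 0.04 = 0.103 V

0.103 V


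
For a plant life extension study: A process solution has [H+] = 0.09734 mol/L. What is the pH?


pH = −log10[H+]
pH = −log10(0.09734) = 1.01

1.01


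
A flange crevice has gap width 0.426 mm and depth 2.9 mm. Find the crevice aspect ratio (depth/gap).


Aspect ratio = depth / gap
Ratio = 2.9 / 0.426 = 6.8

6.8


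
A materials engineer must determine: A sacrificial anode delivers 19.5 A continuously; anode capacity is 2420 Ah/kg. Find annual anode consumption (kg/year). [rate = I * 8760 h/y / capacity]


Annual consumption = current * hours per year / capacity
Rate = 19.5 * 8760 / 2420 = 70.6 kg/year

70.6 kg/year


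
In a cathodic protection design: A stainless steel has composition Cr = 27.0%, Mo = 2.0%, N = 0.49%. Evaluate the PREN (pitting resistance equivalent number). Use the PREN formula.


Apply the PREN formula: PREN = Cr + 3.3*Mo + 16*N
PREN = 27.0 + 3.3*2.0 + 16*0.49
PREN = 27.0 + 6.6 + 7.84 = 41.44

41.44


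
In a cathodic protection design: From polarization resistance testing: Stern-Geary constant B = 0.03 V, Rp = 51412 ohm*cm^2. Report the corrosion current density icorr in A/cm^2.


Apply the Stern-Geary relation: icorr = B / Rp
icorr = 0.03 / 51412 = 5.835×10^-7 A/cm^2

5.835×10^-7 A/cm^2


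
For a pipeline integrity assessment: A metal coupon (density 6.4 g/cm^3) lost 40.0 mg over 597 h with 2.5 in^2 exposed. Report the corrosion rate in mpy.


Apply the mpy weight-loss relation: CR = 534 * W / (D * A * T)
Numerator: 534 * 40.0 = 21360.0
Denominator: 6.4 * 2.5 * 597 = 9552.0
CR = 21360.0 / 9552.0 = 2.23618 mpy

2.23618 mpy


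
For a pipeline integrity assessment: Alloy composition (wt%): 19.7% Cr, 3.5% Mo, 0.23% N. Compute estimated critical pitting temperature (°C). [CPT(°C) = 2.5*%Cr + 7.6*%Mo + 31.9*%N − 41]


Apply the ASTM G48 empirical CPT estimate: CPT(°C) = 2.5*%Cr + 7.6*%Mo + 31.9*%N − 41
2.5*19.7 = 49.25; 7.6*3.5 = 26.6; 31.9*0.23 = 7.337
CPT = 49.25 + 26.6 + 7.337 − 41 = 42.187 °C
Rounded to 0.1 °C: CPT ≈ 42.2 °C

42.2 °C


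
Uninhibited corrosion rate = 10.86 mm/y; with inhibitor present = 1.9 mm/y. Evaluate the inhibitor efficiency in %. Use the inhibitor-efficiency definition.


Apply the inhibitor-efficiency definition: IE = (CR_blank − CR_inh)/CR_blank × 100
IE = (10.86 − 1.9) / 10.86 × 100
IE = 8.96 / 10.86 × 100 = 82.5 %

82.5 %


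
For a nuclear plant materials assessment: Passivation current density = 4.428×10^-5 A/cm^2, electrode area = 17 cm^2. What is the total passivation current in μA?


I = i_pass * A, then convert A → μA (×10^6)
I = 4.428×10^-5 * 17 * 10^6 = 752.76 μA

752.76 μA


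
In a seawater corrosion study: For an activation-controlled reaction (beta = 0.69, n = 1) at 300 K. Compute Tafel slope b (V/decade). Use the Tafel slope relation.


Apply the Tafel slope relation: b = 2.303*R*T/(beta*n*F)
Numerator: 2.303 * 8.314 * 300 = 5744.14
Denominator: 0.69 * 1 * 96485 = 66574.65
b = 5744.14 / 66574.65 = 0.0863 V/decade

0.0863 V/decade


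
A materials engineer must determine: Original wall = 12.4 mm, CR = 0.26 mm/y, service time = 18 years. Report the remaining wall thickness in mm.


Remaining wall = original − CR × time
t = 12.4 − 0.26*18 = 12.4 − 4.68 = 7.72 mm

7.72 mm


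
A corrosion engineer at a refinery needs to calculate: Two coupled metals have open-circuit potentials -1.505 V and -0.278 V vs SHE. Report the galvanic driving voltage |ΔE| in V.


Driving voltage is the absolute potential difference.
|ΔE| = |-1.505 − (-0.278)| = 1.227 V

1.227 V


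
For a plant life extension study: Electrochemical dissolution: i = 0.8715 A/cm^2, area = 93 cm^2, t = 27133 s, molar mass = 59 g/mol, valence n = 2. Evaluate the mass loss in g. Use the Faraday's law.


Apply Faraday's law: m = i*A*t*M / (n*F)
Total charge passed Q = i*A*t = 0.8715*93*27133 = 2199116.0835 C
m = Q*M/(n*F) = 2199116.0835*59/(2*96485) = 672.37316 g

672.37316 g


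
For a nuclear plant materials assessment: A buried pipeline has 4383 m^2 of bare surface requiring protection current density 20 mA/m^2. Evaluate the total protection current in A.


I = area * current density, then convert mA → A (÷1000)
I = 4383 * 20 / 1000 = 87.66 A

87.66 A


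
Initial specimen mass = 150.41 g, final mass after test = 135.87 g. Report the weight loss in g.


Weight loss = initial − final
WL = 150.41 − 135.87 = 14.54 g

14.54 g


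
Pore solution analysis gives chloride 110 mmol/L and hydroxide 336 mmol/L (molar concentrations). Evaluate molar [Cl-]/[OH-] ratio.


Threshold parameter = [Cl-] / [OH-] (molar basis; both in mmol/L, so units cancel)
Ratio = 110 / 336 = 0.33

0.33


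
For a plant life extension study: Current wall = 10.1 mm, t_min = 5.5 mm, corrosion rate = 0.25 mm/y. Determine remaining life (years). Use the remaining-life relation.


Apply the remaining-life relation: RL = (t_current − t_min) / CR
RL = (10.1 − 5.5) / 0.25 = 4.6 / 0.25 = 18.4 years

18.4 years


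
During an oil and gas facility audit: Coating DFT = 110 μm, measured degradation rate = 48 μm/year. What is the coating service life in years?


Service life = thickness / degradation rate
Life = 110 / 48 = 2.3 years

2.3 years


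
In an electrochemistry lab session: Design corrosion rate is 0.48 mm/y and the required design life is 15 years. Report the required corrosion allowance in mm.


Corrosion allowance = CR × design life
CA = 0.48 * 15 = 7.2 mm

7.2 mm


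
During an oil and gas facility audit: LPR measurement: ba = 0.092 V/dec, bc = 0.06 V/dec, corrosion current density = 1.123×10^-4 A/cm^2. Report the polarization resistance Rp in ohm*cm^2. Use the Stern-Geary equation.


Apply the Stern-Geary equation: Rp = ba*bc / (2.303*icorr*(ba+bc))
ba*bc = 0.092*0.06 = 0.00552
ba+bc = 0.152; 2.303*icorr*(ba+bc) = 2.303*1.123×10^-4*0.152 = 3.9311289×10^-5
Rp = 0.00552 / 3.9311289×10^-5 = 140.4 ohm*cm^2

140.4 ohm*cm^2


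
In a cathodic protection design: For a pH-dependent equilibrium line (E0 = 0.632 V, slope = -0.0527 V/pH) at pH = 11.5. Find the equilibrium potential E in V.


Apply the Pourbaix line equation: E = E0 + slope*pH
E = 0.632 + (-0.0527)*11.5 = 0.632 + (-0.60605) = 0.02595 V
Rounded to 3 decimal places: E = 0.026 V

0.026 V


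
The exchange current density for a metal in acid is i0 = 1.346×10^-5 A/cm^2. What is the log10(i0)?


i0 = 1.346×10^-5 A/cm^2
log10(i0) = -4.871

-4.871


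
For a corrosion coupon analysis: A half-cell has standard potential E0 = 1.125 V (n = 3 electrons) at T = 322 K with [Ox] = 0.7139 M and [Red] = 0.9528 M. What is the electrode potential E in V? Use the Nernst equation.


Apply the Nernst equation: E = E0 + (RT/nF)*ln([Ox]/[Red])
Step 1: RT/nF = 8.314*322/(3*96485) = 0.00924879 V
Step 2: [Ox]/[Red] = 0.7139/0.9528 = 0.749265
Step 3: ln(0.749265) = -0.288663
Step 4: correction = 0.00924879 * -0.288663 = -0.003 V
E = 1.125 + -0.003 = 1.122 V

1.122 V


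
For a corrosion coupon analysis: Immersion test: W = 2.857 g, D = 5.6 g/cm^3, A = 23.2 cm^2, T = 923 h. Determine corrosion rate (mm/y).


Apply the mm/y weight-loss relation: CR = 87600 * W / (D * A * T)
Numerator: 87600 * 2.857 = 250273.2
Denominator: 5.6 * 23.2 * 923 = 119916.16
CR = 250273.2 / 119916.16 = 2.0871 mm/y

2.0871 mm/y


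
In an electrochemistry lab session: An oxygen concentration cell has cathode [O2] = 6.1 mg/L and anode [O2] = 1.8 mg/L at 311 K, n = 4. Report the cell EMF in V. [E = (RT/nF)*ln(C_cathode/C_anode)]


Apply the Nernst concentration-cell relation: E = (RT/nF)*ln(C_cathode/C_anode)
RT/nF = 8.314*311/(4*96485) = 0.00669963 V
ln(6.1/1.8) = 1.2205
E = 0.00669963 * 1.2205 = 0.00818 V

0.00818 V


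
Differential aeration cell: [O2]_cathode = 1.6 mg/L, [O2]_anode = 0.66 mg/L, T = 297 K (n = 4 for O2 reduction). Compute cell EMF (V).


Apply the Nernst concentration-cell relation: E = (RT/nF)*ln(C_cathode/C_anode)
RT/nF = 8.314*297/(4*96485) = 0.00639804 V
ln(1.6/0.66) = 0.88552
E = 0.00639804 * 0.88552 = 0.00567 V

0.00567 V


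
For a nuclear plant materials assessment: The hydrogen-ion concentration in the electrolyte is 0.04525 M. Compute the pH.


pH = −log10[H+]
pH = −log10(0.04525) = 1.34

1.34


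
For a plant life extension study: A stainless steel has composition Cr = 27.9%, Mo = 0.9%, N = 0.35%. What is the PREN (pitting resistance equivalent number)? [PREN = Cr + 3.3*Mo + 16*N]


Apply the PREN formula: PREN = Cr + 3.3*Mo + 16*N
PREN = 27.9 + 3.3*0.9 + 16*0.35
PREN = 27.9 + 2.97 + 5.6 = 36.47

36.47


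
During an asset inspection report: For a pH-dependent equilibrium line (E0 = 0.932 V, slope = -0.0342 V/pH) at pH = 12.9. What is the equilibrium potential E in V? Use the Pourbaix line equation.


Apply the Pourbaix line equation: E = E0 + slope*pH
E = 0.932 + (-0.0342)*12.9 = 0.932 + (-0.44118) = 0.49082 V
Rounded to 4 decimal places: E = 0.4908 V

0.4908 V


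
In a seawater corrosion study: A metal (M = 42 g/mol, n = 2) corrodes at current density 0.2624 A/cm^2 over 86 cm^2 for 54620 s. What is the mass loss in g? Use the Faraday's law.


Apply Faraday's law: m = i*A*t*M / (n*F)
Total charge passed Q = i*A*t = 0.2624*86*54620 = 1232576.768 C
m = Q*M/(n*F) = 1232576.768*42/(2*96485) = 268.2708 g

268.2708 g


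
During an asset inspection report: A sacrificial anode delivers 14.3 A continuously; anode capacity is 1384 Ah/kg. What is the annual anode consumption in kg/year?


Annual consumption = current * hours per year / capacity
Rate = 14.3 * 8760 / 1384 = 90.5 kg/year

90.5 kg/year


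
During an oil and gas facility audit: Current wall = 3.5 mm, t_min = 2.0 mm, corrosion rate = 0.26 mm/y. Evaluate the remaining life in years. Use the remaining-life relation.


Apply the remaining-life relation: RL = (t_current − t_min) / CR
RL = (3.5 − 2.0) / 0.26 = 1.5 / 0.26 = 5.8 years

5.8 years


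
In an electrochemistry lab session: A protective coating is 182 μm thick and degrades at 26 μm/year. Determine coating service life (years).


Service life = thickness / degradation rate
Life = 182 / 26 = 7.0 years

7.0 years


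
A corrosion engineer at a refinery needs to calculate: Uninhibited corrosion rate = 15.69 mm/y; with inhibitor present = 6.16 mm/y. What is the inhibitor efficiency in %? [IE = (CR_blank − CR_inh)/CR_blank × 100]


Apply the inhibitor-efficiency definition: IE = (CR_blank − CR_inh)/CR_blank × 100
IE = (15.69 − 6.16) / 15.69 × 100
IE = 9.53 / 15.69 × 100 = 60.7 %

60.7 %


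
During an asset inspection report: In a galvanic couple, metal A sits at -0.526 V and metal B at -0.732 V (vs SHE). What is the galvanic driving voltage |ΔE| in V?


Driving voltage is the absolute potential difference.
|ΔE| = |-0.526 − (-0.732)| = 0.206 V

0.206 V


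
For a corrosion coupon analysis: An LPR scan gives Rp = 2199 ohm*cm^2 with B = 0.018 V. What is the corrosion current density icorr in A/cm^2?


Apply the Stern-Geary relation: icorr = B / Rp
icorr = 0.018 / 2199 = 8.186×10^-6 A/cm^2

8.186×10^-6 A/cm^2


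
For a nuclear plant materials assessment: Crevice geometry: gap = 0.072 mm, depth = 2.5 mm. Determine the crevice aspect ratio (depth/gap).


Aspect ratio = depth / gap
Ratio = 2.5 / 0.072 = 34.7

34.7


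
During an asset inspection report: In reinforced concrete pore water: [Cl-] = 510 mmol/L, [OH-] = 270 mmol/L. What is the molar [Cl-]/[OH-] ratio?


Threshold parameter = [Cl-] / [OH-] (molar basis; both in mmol/L, so units cancel)
Ratio = 510 / 270 = 1.89

1.89


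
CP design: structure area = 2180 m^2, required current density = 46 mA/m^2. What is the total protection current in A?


I = area * current density, then convert mA → A (÷1000)
I = 2180 * 46 / 1000 = 100.28 A

100.28 A


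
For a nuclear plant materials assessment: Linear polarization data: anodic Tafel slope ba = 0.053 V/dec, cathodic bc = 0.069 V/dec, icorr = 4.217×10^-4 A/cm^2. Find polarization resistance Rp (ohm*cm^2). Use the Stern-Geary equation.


Apply the Stern-Geary equation: Rp = ba*bc / (2.303*icorr*(ba+bc))
ba*bc = 0.053*0.069 = 0.003657
ba+bc = 0.122; 2.303*icorr*(ba+bc) = 2.303*4.217×10^-4*0.122 = 1.1848336×10^-4
Rp = 0.003657 / 1.1848336×10^-4 = 30.9 ohm*cm^2

30.9 ohm*cm^2


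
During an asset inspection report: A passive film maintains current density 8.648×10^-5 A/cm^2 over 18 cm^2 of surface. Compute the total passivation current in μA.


I = i_pass * A, then convert A → μA (×10^6)
I = 8.648×10^-5 * 18 * 10^6 = 1556.64 μA

1556.64 μA


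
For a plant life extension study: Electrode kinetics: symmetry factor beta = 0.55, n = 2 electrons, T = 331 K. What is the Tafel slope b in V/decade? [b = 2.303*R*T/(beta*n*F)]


Apply the Tafel slope relation: b = 2.303*R*T/(beta*n*F)
Numerator: 2.303 * 8.314 * 331 = 6337.7
Denominator: 0.55 * 2 * 96485 = 106133.5
b = 6337.7 / 106133.5 = 0.0597 V/decade

0.0597 V/decade


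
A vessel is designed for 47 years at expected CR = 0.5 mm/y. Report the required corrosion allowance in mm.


Corrosion allowance = CR × design life
CA = 0.5 * 47 = 23.5 mm

23.5 mm


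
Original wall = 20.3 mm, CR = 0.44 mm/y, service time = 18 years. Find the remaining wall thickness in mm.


Remaining wall = original − CR × time
t = 20.3 − 0.44*18 = 20.3 − 7.92 = 12.38 mm

12.38 mm


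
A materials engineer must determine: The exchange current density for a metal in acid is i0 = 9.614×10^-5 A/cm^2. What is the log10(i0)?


i0 = 9.614×10^-5 A/cm^2
log10(i0) = -4.017

-4.017


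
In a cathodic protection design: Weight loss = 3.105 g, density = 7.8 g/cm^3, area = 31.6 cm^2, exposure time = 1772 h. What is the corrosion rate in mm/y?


Apply the mm/y weight-loss relation: CR = 87600 * W / (D * A * T)
Numerator: 87600 * 3.105 = 271998.0
Denominator: 7.8 * 31.6 * 1772 = 436762.56
CR = 271998.0 / 436762.56 = 0.6228 mm/y

0.6228 mm/y


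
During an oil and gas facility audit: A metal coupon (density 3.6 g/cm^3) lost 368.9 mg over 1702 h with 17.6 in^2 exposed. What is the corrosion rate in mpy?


Apply the mpy weight-loss relation: CR = 534 * W / (D * A * T)
Numerator: 534 * 368.9 = 196992.6
Denominator: 3.6 * 17.6 * 1702 = 107838.72
CR = 196992.6 / 107838.72 = 1.8267 mpy

1.8267 mpy


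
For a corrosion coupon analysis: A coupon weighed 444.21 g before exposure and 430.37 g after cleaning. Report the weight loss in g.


Weight loss = initial − final
WL = 444.21 − 430.37 = 13.84 g

13.84 g


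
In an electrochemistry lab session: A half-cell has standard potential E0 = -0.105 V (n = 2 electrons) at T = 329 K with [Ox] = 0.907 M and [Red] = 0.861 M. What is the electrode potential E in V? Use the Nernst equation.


Apply the Nernst equation: E = E0 + (RT/nF)*ln([Ox]/[Red])
Step 1: RT/nF = 8.314*329/(2*96485) = 0.01417477 V
Step 2: [Ox]/[Red] = 0.907/0.861 = 1.053426
Step 3: ln(1.053426) = 0.052048
Step 4: correction = 0.01417477 * 0.052048 = 0.001 V
E = -0.105 + 0.001 = -0.104 V

-0.104 V


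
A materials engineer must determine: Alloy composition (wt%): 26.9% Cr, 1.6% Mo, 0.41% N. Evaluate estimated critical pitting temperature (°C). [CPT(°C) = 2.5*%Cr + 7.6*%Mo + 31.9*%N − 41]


Apply the ASTM G48 empirical CPT estimate: CPT(°C) = 2.5*%Cr + 7.6*%Mo + 31.9*%N − 41
2.5*26.9 = 67.25; 7.6*1.6 = 12.16; 31.9*0.41 = 13.079
CPT = 67.25 + 12.16 + 13.079 − 41 = 51.489 °C
Rounded to 0.1 °C: CPT ≈ 51.5 °C

51.5 °C


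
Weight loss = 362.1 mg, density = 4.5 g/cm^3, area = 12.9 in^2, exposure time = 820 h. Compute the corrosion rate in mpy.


Apply the mpy weight-loss relation: CR = 534 * W / (D * A * T)
Numerator: 534 * 362.1 = 193361.4
Denominator: 4.5 * 12.9 * 820 = 47601.0
CR = 193361.4 / 47601.0 = 4.0621 mpy

4.0621 mpy


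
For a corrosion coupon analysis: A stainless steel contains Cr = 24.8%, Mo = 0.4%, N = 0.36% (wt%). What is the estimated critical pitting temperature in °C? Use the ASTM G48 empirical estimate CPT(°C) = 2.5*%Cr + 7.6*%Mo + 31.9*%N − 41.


Apply the ASTM G48 empirical CPT estimate: CPT(°C) = 2.5*%Cr + 7.6*%Mo + 31.9*%N − 41
2.5*24.8 = 62; 7.6*0.4 = 3.04; 31.9*0.36 = 11.484
CPT = 62 + 3.04 + 11.484 − 41 = 35.524 °C
Rounded to 0.1 °C: CPT ≈ 35.5 °C

35.5 °C


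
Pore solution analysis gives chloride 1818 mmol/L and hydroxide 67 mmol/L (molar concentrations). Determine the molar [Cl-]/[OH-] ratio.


Threshold parameter = [Cl-] / [OH-] (molar basis; both in mmol/L, so units cancel)
Ratio = 1818 / 67 = 27.13

27.13


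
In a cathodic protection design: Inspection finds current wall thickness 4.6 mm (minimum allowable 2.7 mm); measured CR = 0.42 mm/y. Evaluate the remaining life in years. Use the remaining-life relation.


Apply the remaining-life relation: RL = (t_current − t_min) / CR
RL = (4.6 − 2.7) / 0.42 = 1.9 / 0.42 = 4.5 years

4.5 years


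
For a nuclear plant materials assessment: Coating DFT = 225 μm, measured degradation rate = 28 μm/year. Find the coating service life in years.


Service life = thickness / degradation rate
Life = 225 / 28 = 8.0 years

8.0 years


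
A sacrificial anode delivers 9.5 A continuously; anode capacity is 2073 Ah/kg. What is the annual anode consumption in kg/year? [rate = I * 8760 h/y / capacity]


Annual consumption = current * hours per year / capacity
Rate = 9.5 * 8760 / 2073 = 40.1 kg/year

40.1 kg/year


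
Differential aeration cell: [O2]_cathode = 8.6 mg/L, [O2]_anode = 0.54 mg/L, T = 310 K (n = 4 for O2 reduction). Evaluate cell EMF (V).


Apply the Nernst concentration-cell relation: E = (RT/nF)*ln(C_cathode/C_anode)
RT/nF = 8.314*310/(4*96485) = 0.00667808 V
ln(8.6/0.54) = 2.76795
E = 0.00667808 * 2.76795 = 0.01848 V

0.01848 V


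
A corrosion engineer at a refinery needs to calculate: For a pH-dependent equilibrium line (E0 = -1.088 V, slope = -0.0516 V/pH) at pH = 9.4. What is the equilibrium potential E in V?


Apply the Pourbaix line equation: E = E0 + slope*pH
E = -1.088 + (-0.0516)*9.4 = -1.088 + (-0.48504) = -1.57304 V
Rounded to 3 decimal places: E = -1.573 V

-1.573 V


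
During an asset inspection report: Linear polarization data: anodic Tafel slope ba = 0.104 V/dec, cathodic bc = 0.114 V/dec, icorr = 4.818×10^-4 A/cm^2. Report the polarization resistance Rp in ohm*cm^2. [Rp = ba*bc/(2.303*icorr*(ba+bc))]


Apply the Stern-Geary equation: Rp = ba*bc / (2.303*icorr*(ba+bc))
ba*bc = 0.104*0.114 = 0.011856
ba+bc = 0.218; 2.303*icorr*(ba+bc) = 2.303*4.818×10^-4*0.218 = 2.4188962×10^-4
Rp = 0.011856 / 2.4188962×10^-4 = 49.01 ohm*cm^2

49.01 ohm*cm^2


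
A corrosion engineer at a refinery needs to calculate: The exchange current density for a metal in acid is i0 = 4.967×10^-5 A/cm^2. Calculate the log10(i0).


i0 = 4.967×10^-5 A/cm^2
log10(i0) = -4.304

-4.304


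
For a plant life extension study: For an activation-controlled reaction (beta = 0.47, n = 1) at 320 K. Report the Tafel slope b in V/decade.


Apply the Tafel slope relation: b = 2.303*R*T/(beta*n*F)
Numerator: 2.303 * 8.314 * 320 = 6127.09
Denominator: 0.47 * 1 * 96485 = 45347.95
b = 6127.09 / 45347.95 = 0.135 V/decade

0.135 V/decade


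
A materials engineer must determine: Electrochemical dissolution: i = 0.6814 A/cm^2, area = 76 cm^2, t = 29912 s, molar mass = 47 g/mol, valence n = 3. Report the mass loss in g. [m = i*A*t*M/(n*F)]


Apply Faraday's law: m = i*A*t*M / (n*F)
Total charge passed Q = i*A*t = 0.6814*76*29912 = 1549034.7968 C
m = Q*M/(n*F) = 1549034.7968*47/(3*96485) = 251.5232 g

251.5232 g


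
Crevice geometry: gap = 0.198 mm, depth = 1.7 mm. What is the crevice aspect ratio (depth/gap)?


Aspect ratio = depth / gap
Ratio = 1.7 / 0.198 = 8.6

8.6


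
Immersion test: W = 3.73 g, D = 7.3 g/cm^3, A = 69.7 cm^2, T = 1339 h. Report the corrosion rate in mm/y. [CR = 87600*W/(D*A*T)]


Apply the mm/y weight-loss relation: CR = 87600 * W / (D * A * T)
Numerator: 87600 * 3.73 = 326748.0
Denominator: 7.3 * 69.7 * 1339 = 681296.59
CR = 326748.0 / 681296.59 = 0.4796 mm/y

0.4796 mm/y


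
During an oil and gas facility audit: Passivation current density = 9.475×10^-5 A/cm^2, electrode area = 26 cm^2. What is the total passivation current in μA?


I = i_pass * A, then convert A → μA (×10^6)
I = 9.475×10^-5 * 26 * 10^6 = 2463.5 μA

2463.5 μA


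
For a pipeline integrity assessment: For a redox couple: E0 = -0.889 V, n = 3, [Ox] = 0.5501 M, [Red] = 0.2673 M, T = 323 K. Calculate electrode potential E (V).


Apply the Nernst equation: E = E0 + (RT/nF)*ln([Ox]/[Red])
Step 1: RT/nF = 8.314*323/(3*96485) = 0.00927751 V
Step 2: [Ox]/[Red] = 0.5501/0.2673 = 2.057987
Step 3: ln(2.057987) = 0.721728
Step 4: correction = 0.00927751 * 0.721728 = 0.007 V
E = -0.889 + 0.007 = -0.882 V

-0.882 V


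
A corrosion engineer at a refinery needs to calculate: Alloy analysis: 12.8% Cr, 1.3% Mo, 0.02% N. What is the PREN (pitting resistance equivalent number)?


Apply the PREN formula: PREN = Cr + 3.3*Mo + 16*N
PREN = 12.8 + 3.3*1.3 + 16*0.02
PREN = 12.8 + 4.29 + 0.32 = 17.41

17.41


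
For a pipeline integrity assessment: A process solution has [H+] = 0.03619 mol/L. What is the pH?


pH = −log10[H+]
pH = −log10(0.03619) = 1.44

1.44


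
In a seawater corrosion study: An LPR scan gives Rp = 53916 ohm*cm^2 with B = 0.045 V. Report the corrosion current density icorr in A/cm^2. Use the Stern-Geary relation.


Apply the Stern-Geary relation: icorr = B / Rp
icorr = 0.045 / 53916 = 8.346×10^-7 A/cm^2

8.346×10^-7 A/cm^2


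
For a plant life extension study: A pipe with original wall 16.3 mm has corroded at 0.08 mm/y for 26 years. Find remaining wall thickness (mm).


Remaining wall = original − CR × time
t = 16.3 − 0.08*26 = 16.3 − 2.08 = 14.22 mm

14.22 mm


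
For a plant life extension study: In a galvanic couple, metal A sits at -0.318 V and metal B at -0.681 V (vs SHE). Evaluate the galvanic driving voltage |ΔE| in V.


Driving voltage is the absolute potential difference.
|ΔE| = |-0.318 − (-0.681)| = 0.363 V

0.363 V


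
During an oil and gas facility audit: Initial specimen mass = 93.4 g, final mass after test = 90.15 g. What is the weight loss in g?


Weight loss = initial − final
WL = 93.4 − 90.15 = 3.25 g

3.25 g


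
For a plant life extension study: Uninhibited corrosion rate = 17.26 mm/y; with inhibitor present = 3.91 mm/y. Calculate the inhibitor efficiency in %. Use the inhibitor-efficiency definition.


Apply the inhibitor-efficiency definition: IE = (CR_blank − CR_inh)/CR_blank × 100
IE = (17.26 − 3.91) / 17.26 × 100
IE = 13.35 / 17.26 × 100 = 77.3 %

77.3 %


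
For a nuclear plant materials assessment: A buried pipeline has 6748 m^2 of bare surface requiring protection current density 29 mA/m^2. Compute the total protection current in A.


I = area * current density, then convert mA → A (÷1000)
I = 6748 * 29 / 1000 = 195.69 A

195.69 A


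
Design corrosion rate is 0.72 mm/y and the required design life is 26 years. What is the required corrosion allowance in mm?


Corrosion allowance = CR × design life
CA = 0.72 * 26 = 18.72 mm

18.72 mm


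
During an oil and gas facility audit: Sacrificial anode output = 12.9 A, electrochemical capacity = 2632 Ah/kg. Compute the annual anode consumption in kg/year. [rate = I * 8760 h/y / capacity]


Annual consumption = current * hours per year / capacity
Rate = 12.9 * 8760 / 2632 = 42.9 kg/year

42.9 kg/year


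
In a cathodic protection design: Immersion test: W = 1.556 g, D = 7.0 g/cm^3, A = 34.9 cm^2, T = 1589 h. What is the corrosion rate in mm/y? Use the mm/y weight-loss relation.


Apply the mm/y weight-loss relation: CR = 87600 * W / (D * A * T)
Numerator: 87600 * 1.556 = 136305.6
Denominator: 7.0 * 34.9 * 1589 = 388192.7
CR = 136305.6 / 388192.7 = 0.351129 mm/y

0.351129 mm/y


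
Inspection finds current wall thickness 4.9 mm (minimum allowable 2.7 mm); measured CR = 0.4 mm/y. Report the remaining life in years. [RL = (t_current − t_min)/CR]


Apply the remaining-life relation: RL = (t_current − t_min) / CR
RL = (4.9 − 2.7) / 0.4 = 2.2 / 0.4 = 5.5 years

5.5 years


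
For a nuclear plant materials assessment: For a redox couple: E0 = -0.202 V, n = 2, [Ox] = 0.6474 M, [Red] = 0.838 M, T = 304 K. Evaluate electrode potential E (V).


Apply the Nernst equation: E = E0 + (RT/nF)*ln([Ox]/[Red])
Step 1: RT/nF = 8.314*304/(2*96485) = 0.01309766 V
Step 2: [Ox]/[Red] = 0.6474/0.838 = 0.772554
Step 3: ln(0.772554) = -0.258053
Step 4: correction = 0.01309766 * -0.258053 = -0.0034 V
E = -0.202 + -0.0034 = -0.2054 V

-0.2054 V


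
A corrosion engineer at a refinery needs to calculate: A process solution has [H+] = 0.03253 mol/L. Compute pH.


pH = −log10[H+]
pH = −log10(0.03253) = 1.49

1.49


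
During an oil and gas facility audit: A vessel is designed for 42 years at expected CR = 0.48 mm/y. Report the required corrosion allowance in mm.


Corrosion allowance = CR × design life
CA = 0.48 * 42 = 20.16 mm

20.16 mm


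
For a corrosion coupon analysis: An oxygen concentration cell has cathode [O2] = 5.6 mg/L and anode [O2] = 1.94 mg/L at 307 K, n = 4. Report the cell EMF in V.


Apply the Nernst concentration-cell relation: E = (RT/nF)*ln(C_cathode/C_anode)
RT/nF = 8.314*307/(4*96485) = 0.00661346 V
ln(5.6/1.94) = 1.06008
E = 0.00661346 * 1.06008 = 0.00701 V

0.00701 V


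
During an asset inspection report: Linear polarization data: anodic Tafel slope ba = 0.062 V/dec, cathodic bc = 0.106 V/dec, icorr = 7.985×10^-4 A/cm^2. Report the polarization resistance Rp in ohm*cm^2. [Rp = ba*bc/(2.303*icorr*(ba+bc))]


Apply the Stern-Geary equation: Rp = ba*bc / (2.303*icorr*(ba+bc))
ba*bc = 0.062*0.106 = 0.006572
ba+bc = 0.168; 2.303*icorr*(ba+bc) = 2.303*7.985×10^-4*0.168 = 3.0894284×10^-4
Rp = 0.006572 / 3.0894284×10^-4 = 21.27 ohm*cm^2

21.27 ohm*cm^2


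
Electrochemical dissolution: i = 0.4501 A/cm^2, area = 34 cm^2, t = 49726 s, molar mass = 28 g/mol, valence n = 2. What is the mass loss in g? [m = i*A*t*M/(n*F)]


Apply Faraday's law: m = i*A*t*M / (n*F)
Total charge passed Q = i*A*t = 0.4501*34*49726 = 760976.8684 C
m = Q*M/(n*F) = 760976.8684*28/(2*96485) = 110.41795 g

110.41795 g


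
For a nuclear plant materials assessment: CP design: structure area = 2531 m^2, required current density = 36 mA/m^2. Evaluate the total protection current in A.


I = area * current density, then convert mA → A (÷1000)
I = 2531 * 36 / 1000 = 91.12 A

91.12 A


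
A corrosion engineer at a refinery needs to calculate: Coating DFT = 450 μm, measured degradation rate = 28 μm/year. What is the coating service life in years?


Service life = thickness / degradation rate
Life = 450 / 28 = 16.1 years

16.1 years


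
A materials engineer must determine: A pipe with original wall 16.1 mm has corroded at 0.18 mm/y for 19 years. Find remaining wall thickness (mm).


Remaining wall = original − CR × time
t = 16.1 − 0.18*19 = 16.1 − 3.42 = 12.68 mm

12.68 mm


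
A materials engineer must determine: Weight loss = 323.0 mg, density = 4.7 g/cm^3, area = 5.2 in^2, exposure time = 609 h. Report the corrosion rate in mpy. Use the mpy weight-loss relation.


Apply the mpy weight-loss relation: CR = 534 * W / (D * A * T)
Numerator: 534 * 323.0 = 172482.0
Denominator: 4.7 * 5.2 * 609 = 14883.96
CR = 172482.0 / 14883.96 = 11.588 mpy

11.588 mpy


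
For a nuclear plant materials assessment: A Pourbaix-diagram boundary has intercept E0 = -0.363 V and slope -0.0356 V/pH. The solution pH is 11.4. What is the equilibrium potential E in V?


Apply the Pourbaix line equation: E = E0 + slope*pH
E = -0.363 + (-0.0356)*11.4 = -0.363 + (-0.40584) = -0.76884 V
Rounded to 4 decimal places: E = -0.7688 V

-0.7688 V


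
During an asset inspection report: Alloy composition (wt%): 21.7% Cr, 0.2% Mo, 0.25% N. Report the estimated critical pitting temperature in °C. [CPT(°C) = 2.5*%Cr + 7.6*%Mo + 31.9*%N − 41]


Apply the ASTM G48 empirical CPT estimate: CPT(°C) = 2.5*%Cr + 7.6*%Mo + 31.9*%N − 41
2.5*21.7 = 54.25; 7.6*0.2 = 1.52; 31.9*0.25 = 7.975
CPT = 54.25 + 1.52 + 7.975 − 41 = 22.745 °C
Rounded to 0.1 °C: CPT ≈ 22.7 °C

22.7 °C
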